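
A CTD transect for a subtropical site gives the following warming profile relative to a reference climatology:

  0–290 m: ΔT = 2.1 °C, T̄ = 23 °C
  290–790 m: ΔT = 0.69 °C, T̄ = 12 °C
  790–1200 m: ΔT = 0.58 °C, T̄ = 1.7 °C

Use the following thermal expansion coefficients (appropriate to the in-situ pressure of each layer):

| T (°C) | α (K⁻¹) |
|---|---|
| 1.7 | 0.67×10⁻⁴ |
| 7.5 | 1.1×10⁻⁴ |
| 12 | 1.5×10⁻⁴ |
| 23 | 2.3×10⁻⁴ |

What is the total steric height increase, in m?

Δh = 0.21 m

Layer 1 at 23 °C → α = 2.3×10⁻⁴ K⁻¹
Layer 2 at 12 °C → α = 1.5×10⁻⁴ K⁻¹
Layer 3 at 1.7 °C → α = 0.67×10⁻⁴ K⁻¹
0–290 m: 2.1 × 2.3×10⁻⁴ × 290 = 0.14007 m
290–790 m: 1.5×10⁻⁴ × 0.69 × 500 = 0.05175 m
Layer 3: 0.67×10⁻⁴ × 410 × 0.58 = 0.0159326 m
Δh = 0.14007 + 0.05175 + 0.0159326 = 0.2077526 m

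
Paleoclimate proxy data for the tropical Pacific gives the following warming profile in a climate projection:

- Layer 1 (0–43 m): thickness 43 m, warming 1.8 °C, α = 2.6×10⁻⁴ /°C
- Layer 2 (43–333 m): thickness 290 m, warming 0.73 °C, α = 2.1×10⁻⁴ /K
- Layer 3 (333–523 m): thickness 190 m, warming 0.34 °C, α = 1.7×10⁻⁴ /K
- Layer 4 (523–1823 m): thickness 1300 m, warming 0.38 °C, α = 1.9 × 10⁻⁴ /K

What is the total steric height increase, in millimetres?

169 mm of thermosteric rise

Layer 1: 2.6×10⁻⁴ × 1.8 × 43 = 0.020124 m
43–333 m: 0.73 × 2.1×10⁻⁴ × 290 = 0.044457 m
333–523 m: 190 × 0.34 × 1.7×10⁻⁴ = 0.010982 m
Layer 4: 1.9×10⁻⁴ × 0.38 × 1300 = 0.09386 m
Δh = 0.020124 + 0.044457 + 0.010982 + 0.09386 = 0.169423 m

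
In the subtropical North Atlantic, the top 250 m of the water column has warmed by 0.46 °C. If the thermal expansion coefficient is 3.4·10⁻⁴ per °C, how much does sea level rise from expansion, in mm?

Δh = αΔT·H = 3.4×10⁻⁴ × 0.46 × 250 = 0.03910 m

Δh ≈ 39.1 mm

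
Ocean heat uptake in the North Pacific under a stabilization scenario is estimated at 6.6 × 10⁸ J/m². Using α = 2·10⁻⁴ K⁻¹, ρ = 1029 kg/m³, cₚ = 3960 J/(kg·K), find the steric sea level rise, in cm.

3.2 cm of thermosteric rise

Δh = αQ/(ρcₚ) = 2×10⁻⁴ × 6.6×10⁸ / (1029 × 3960) ≈ 0.032394 m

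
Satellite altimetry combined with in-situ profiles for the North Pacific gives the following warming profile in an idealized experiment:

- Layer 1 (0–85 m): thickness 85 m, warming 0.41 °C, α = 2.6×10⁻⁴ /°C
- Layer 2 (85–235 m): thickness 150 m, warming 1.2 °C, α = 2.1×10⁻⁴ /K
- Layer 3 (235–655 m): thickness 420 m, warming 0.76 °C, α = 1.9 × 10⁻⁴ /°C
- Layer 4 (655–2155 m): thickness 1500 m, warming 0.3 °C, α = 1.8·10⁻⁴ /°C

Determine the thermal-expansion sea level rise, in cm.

0–85 m: 2.6×10⁻⁴ × 85 × 0.41 = 0.009061 m
85–235 m: 2.1×10⁻⁴ × 1.2 × 150 = 0.03780 m
Layer 3: 0.76 × 1.9×10⁻⁴ × 420 = 0.060648 m
Layer 4: 0.3 × 1500 × 1.8×10⁻⁴ = 0.08100 m
Δh = 0.009061 + 0.03780 + 0.060648 + 0.08100 = 0.188509 m ≈ 18.9 cm

Δh = 18.9 cm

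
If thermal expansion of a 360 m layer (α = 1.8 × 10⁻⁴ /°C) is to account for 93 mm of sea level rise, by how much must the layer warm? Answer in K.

ΔT = Δh/(αH) = 0.093 / (1.8×10⁻⁴ × 360) ≈ 1.435 K

about 1.4 K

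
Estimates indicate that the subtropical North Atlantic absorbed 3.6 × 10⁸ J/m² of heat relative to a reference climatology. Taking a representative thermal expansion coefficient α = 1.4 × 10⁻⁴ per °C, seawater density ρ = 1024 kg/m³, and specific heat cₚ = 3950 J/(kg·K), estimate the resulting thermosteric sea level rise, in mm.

Δh = αQ/(ρcₚ) = 1.4×10⁻⁴ × 3.6×10⁸ / (1024 × 3950) ≈ 0.01246 m

12.5 mm of thermosteric rise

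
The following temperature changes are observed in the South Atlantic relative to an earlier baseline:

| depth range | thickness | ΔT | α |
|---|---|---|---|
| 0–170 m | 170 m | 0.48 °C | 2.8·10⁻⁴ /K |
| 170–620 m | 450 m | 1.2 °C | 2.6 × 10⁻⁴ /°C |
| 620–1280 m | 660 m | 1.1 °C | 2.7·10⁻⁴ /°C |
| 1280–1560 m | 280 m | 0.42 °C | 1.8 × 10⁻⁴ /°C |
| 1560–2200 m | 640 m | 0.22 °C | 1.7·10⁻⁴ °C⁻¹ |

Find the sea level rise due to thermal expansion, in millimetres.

about 404 mm

0.48 × 2.8×10⁻⁴ × 170 = 0.022848 m
170–620 m: 2.6×10⁻⁴ × 1.2 × 450 = 0.14040 m
Layer 3: 2.7×10⁻⁴ × 1.1 × 660 = 0.19602 m
1280–1560 m: 1.8×10⁻⁴ × 0.42 × 280 = 0.021168 m
1.7×10⁻⁴ × 640 × 0.22 = 0.023936 m
Δh = 0.022848 + 0.14040 + 0.19602 + 0.021168 + 0.023936 = 0.404372 m ≈ 404 mm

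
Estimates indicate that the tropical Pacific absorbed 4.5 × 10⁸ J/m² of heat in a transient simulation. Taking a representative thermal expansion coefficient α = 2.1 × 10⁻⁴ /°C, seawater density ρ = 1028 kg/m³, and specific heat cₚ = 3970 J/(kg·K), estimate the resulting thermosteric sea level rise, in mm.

Δh = αQ/(ρcₚ) = 2.1×10⁻⁴ × 4.5×10⁸ / (1028 × 3970) ≈ 0.023155 m

about 23.2 mm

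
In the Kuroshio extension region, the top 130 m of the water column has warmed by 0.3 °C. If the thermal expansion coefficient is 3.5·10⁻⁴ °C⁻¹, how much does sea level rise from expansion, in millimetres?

Δh = αΔT·H = 3.5×10⁻⁴ × 0.3 × 130 = 0.01365 m

Δh = 14 mm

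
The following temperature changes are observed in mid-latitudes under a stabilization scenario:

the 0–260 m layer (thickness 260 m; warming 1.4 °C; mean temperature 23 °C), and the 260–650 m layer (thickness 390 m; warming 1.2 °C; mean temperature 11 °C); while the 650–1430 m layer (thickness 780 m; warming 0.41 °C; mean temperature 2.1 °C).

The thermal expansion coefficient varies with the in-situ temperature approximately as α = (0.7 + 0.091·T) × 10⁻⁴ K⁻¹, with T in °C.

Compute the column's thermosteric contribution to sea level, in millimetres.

Layer 1: α = (0.7 + 0.091×23)×10⁻⁴ = 2.793×10⁻⁴ K⁻¹
Layer 2: α = (0.7 + 0.091×11)×10⁻⁴ = 1.701×10⁻⁴ K⁻¹
Layer 3: α = (0.7 + 0.091×2.1)×10⁻⁴ = 0.8911×10⁻⁴ K⁻¹
0–260 m: 1.4 × 260 × 2.793×10⁻⁴ = 0.1016652 m
Layer 2: 390 × 1.2 × 1.701×10⁻⁴ = 0.0796068 m
0.8911×10⁻⁴ × 0.41 × 780 = 0.028497378 m
Δh = 0.1016652 + 0.0796068 + 0.028497378 = 0.209769378 m

Δh = 210 mm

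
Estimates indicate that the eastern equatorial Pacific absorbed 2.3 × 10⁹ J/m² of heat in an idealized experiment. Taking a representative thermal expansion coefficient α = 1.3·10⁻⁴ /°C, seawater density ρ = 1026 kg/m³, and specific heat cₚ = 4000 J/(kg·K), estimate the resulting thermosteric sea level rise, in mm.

Δh = αQ/(ρcₚ) = 1.3×10⁻⁴ × 2.3×10⁹ / (1026 × 4000) ≈ 0.072856 m

73 mm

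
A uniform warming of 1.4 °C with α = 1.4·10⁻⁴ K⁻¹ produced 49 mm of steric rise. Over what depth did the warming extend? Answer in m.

about 250 m

H = Δh/(αΔT) = 0.049 / (1.4×10⁻⁴ × 1.4) = 250.0 m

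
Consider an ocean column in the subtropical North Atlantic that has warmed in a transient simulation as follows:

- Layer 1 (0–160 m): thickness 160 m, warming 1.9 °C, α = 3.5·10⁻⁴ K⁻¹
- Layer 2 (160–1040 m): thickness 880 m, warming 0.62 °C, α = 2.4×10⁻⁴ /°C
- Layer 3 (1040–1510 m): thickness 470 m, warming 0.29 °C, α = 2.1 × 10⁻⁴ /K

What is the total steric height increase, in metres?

0–160 m: 160 × 1.9 × 3.5×10⁻⁴ = 0.10640 m
Layer 2: 2.4×10⁻⁴ × 880 × 0.62 = 0.130944 m
1040–1510 m: 0.29 × 470 × 2.1×10⁻⁴ = 0.028623 m
Δh = 0.10640 + 0.130944 + 0.028623 = 0.265967 m

Δh = 0.27 m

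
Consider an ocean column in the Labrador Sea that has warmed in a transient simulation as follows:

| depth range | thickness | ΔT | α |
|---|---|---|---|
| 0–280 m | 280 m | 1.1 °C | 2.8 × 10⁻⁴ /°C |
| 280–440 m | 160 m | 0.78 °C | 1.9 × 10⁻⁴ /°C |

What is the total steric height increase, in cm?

0–280 m: 280 × 1.1 × 2.8×10⁻⁴ = 0.08624 m
280–440 m: 160 × 0.78 × 1.9×10⁻⁴ = 0.023712 m
Δh = 0.08624 + 0.023712 = 0.109952 m

about 11.0 cm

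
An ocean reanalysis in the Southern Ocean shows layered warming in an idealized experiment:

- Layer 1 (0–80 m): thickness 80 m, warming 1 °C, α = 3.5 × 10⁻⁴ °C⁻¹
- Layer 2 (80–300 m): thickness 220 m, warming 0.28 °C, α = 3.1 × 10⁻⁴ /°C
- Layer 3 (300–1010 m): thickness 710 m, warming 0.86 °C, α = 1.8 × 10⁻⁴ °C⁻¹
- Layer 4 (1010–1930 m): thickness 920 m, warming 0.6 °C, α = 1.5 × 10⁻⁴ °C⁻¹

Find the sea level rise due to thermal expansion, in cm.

0–80 m: 3.5×10⁻⁴ × 80 × 1 = 0.02800 m
80–300 m: 0.28 × 220 × 3.1×10⁻⁴ = 0.019096 m
Layer 3: 710 × 0.86 × 1.8×10⁻⁴ = 0.109908 m
920 × 0.6 × 1.5×10⁻⁴ = 0.08280 m
Δh = 0.02800 + 0.019096 + 0.109908 + 0.08280 = 0.239804 m

about 24 cm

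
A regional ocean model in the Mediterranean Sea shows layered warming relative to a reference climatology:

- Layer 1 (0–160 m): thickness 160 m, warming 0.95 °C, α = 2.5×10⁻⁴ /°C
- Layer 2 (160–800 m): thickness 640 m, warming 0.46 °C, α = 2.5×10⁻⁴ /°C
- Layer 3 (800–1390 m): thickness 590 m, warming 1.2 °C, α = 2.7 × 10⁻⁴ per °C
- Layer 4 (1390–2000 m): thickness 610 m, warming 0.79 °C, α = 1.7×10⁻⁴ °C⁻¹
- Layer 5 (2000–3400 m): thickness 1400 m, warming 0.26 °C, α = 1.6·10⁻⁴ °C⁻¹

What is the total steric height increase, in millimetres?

0.95 × 160 × 2.5×10⁻⁴ = 0.03800 m
160–800 m: 0.46 × 640 × 2.5×10⁻⁴ = 0.07360 m
800–1390 m: 590 × 1.2 × 2.7×10⁻⁴ = 0.19116 m
1390–2000 m: 1.7×10⁻⁴ × 0.79 × 610 = 0.081923 m
2000–3400 m: 1400 × 1.6×10⁻⁴ × 0.26 = 0.05824 m
Δh = 0.03800 + 0.07360 + 0.19116 + 0.081923 + 0.05824 = 0.442923 m

440 mm of thermosteric rise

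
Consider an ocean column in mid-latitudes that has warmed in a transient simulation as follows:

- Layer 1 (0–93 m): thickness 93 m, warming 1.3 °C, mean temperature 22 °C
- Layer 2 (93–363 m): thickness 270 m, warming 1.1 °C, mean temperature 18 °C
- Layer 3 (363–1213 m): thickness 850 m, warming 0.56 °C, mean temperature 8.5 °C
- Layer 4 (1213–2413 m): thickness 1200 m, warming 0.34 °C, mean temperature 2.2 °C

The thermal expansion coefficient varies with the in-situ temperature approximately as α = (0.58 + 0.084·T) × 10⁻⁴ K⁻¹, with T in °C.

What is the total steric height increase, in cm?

Layer 1: α = (0.58 + 0.084×22)×10⁻⁴ = 2.428×10⁻⁴ K⁻¹
Layer 2: α = (0.58 + 0.084×18)×10⁻⁴ = 2.092×10⁻⁴ K⁻¹
Layer 3: α = (0.58 + 0.084×8.5)×10⁻⁴ = 1.294×10⁻⁴ K⁻¹
Layer 4: α = (0.58 + 0.084×2.2)×10⁻⁴ = 0.7648×10⁻⁴ K⁻¹
2.428×10⁻⁴ × 93 × 1.3 = 0.02935452 m
2.092×10⁻⁴ × 1.1 × 270 = 0.0621324 m
Layer 3: 850 × 0.56 × 1.294×10⁻⁴ = 0.0615944 m
1213–2413 m: 0.7648×10⁻⁴ × 1200 × 0.34 = 0.03120384 m
Δh = 0.02935452 + 0.0621324 + 0.0615944 + 0.03120384 = 0.18428516 m

about 18 cm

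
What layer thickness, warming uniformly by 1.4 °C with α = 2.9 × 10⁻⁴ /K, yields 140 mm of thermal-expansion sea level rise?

H ≈ 340 m

H = Δh/(αΔT) = 0.14 / (2.9×10⁻⁴ × 1.4) ≈ 344.8 m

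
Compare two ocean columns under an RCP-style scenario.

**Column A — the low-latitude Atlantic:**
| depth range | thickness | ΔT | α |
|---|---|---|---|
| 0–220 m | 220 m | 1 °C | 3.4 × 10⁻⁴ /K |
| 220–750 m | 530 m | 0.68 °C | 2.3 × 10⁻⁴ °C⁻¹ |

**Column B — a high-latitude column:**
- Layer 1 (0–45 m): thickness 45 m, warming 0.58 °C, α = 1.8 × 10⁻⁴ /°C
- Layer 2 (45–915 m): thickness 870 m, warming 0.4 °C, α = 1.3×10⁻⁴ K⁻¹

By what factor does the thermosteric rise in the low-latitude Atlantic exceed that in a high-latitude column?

≈ 3.16×

A Layer 1: 3.4×10⁻⁴ × 220 × 1 = 0.07480 m
A 220–750 m: 2.3×10⁻⁴ × 530 × 0.68 = 0.082892 m
A total: 0.157692 m
B 0–45 m: 0.58 × 1.8×10⁻⁴ × 45 = 0.004698 m
B Layer 2: 0.4 × 1.3×10⁻⁴ × 870 = 0.04524 m
B total: 0.049938 m
Ratio: 0.157692 / 0.049938 ≈ 3.158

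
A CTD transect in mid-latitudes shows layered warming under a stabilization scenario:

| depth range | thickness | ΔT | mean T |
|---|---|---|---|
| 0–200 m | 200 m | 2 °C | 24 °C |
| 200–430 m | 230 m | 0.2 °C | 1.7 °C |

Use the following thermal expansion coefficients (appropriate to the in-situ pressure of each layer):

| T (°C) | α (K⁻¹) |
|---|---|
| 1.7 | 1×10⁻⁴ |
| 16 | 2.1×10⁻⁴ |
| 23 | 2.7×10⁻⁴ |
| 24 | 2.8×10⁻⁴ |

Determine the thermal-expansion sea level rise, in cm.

11.7 cm

Layer 1 at 24 °C → α = 2.8×10⁻⁴ K⁻¹
Layer 2 at 1.7 °C → α = 1×10⁻⁴ K⁻¹
2 × 200 × 2.8×10⁻⁴ = 0.11200 m
Layer 2: 0.2 × 230 × 1×10⁻⁴ = 0.00460 m
Δh = 0.11200 + 0.00460 = 0.11660 m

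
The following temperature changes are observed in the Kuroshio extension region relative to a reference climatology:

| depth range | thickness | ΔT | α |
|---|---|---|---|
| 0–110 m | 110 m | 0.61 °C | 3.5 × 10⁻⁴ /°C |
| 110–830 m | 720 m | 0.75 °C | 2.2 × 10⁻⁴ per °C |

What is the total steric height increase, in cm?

about 14 cm

0.61 × 3.5×10⁻⁴ × 110 = 0.023485 m
110–830 m: 0.75 × 720 × 2.2×10⁻⁴ = 0.11880 m
Δh = 0.023485 + 0.11880 = 0.142285 m ≈ 14 cm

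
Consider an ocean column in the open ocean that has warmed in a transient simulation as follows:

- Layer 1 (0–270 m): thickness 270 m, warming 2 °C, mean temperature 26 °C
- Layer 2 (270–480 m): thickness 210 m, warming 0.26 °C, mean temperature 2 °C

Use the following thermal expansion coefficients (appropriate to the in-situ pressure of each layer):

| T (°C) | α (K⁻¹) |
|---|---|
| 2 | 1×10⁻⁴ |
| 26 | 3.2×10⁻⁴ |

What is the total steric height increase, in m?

Layer 1 at 26 °C → α = 3.2×10⁻⁴ K⁻¹
Layer 2 at 2 °C → α = 1×10⁻⁴ K⁻¹
Layer 1: 270 × 3.2×10⁻⁴ × 2 = 0.17280 m
1×10⁻⁴ × 210 × 0.26 = 0.00546 m
Δh = 0.17280 + 0.00546 = 0.17826 m ≈ 0.18 m

Δh ≈ 0.18 m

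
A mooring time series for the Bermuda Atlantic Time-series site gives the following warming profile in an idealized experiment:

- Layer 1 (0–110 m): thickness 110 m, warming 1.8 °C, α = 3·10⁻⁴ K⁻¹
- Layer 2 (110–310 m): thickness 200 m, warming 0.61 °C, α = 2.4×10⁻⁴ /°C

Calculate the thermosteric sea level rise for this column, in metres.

Layer 1: 3×10⁻⁴ × 1.8 × 110 = 0.05940 m
2.4×10⁻⁴ × 0.61 × 200 = 0.02928 m
Δh = 0.05940 + 0.02928 = 0.08868 m

0.0887 m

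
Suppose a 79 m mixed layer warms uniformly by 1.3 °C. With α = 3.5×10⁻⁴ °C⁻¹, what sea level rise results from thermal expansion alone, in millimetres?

35.9 mm

Δh = αΔT·H = 3.5×10⁻⁴ × 1.3 × 79 = 0.035945 m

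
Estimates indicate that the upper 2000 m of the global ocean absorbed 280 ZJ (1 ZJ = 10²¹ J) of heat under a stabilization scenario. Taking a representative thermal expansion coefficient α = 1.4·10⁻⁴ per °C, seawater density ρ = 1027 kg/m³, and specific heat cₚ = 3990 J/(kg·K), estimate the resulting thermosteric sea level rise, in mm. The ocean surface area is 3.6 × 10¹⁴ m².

Per unit area: Q = 280×10²¹ / (3.6×10¹⁴) ≈ 7.778×10⁸ J/m²
Δh = αQ/(ρcₚ) = 1.4×10⁻⁴ × 7.778×10⁸ / (1027 × 3990) ≈ 0.026574 m

26.6 mm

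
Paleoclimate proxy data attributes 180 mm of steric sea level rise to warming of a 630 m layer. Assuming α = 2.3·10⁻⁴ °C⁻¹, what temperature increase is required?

ΔT = Δh/(αH) = 0.18 / (2.3×10⁻⁴ × 630) ≈ 1.242 °C

ΔT ≈ 1.24 °C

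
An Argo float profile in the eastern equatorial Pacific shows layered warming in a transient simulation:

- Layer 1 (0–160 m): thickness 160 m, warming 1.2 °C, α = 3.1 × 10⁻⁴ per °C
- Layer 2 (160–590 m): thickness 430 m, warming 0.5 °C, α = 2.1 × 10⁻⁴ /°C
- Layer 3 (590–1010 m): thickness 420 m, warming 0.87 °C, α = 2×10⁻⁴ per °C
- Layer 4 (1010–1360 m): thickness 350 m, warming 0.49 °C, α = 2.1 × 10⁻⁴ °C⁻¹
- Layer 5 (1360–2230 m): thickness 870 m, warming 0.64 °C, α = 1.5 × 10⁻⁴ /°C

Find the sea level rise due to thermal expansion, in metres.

Layer 1: 1.2 × 160 × 3.1×10⁻⁴ = 0.05952 m
160–590 m: 430 × 2.1×10⁻⁴ × 0.5 = 0.04515 m
Layer 3: 420 × 2×10⁻⁴ × 0.87 = 0.07308 m
Layer 4: 0.49 × 2.1×10⁻⁴ × 350 = 0.036015 m
Layer 5: 1.5×10⁻⁴ × 0.64 × 870 = 0.08352 m
Δh = 0.05952 + 0.04515 + 0.07308 + 0.036015 + 0.08352 = 0.297285 m ≈ 0.30 m

Δh ≈ 0.30 m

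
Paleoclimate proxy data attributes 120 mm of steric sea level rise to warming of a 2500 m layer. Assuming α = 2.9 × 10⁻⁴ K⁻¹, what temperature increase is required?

ΔT = Δh/(αH) = 0.12 / (2.9×10⁻⁴ × 2500) ≈ 0.1655 K

ΔT ≈ 0.166 K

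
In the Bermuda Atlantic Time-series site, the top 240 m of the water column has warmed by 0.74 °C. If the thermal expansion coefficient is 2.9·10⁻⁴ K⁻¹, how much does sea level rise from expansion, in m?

Δh = αΔT·H = 2.9×10⁻⁴ × 0.74 × 240 = 0.051504 m

Δh = 0.052 m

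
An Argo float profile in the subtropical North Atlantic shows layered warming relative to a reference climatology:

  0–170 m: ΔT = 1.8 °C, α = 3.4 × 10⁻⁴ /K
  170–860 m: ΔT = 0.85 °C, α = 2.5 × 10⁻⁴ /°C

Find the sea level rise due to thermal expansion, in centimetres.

1.8 × 3.4×10⁻⁴ × 170 = 0.10404 m
Layer 2: 690 × 0.85 × 2.5×10⁻⁴ = 0.146625 m
Δh = 0.10404 + 0.146625 = 0.250665 m ≈ 25.1 cm

25.1 cm of thermosteric rise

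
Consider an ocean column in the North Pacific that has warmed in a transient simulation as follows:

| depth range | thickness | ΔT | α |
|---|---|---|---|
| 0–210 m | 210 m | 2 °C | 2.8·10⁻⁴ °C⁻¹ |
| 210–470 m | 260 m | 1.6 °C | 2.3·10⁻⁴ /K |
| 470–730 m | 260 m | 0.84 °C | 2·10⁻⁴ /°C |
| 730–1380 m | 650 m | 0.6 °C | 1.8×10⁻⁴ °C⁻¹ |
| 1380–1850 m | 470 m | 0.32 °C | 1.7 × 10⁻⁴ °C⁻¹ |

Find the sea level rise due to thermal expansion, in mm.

353 mm of thermosteric rise

210 × 2.8×10⁻⁴ × 2 = 0.11760 m
Layer 2: 1.6 × 260 × 2.3×10⁻⁴ = 0.09568 m
260 × 0.84 × 2×10⁻⁴ = 0.04368 m
730–1380 m: 1.8×10⁻⁴ × 0.6 × 650 = 0.07020 m
1380–1850 m: 470 × 1.7×10⁻⁴ × 0.32 = 0.025568 m
Δh = 0.11760 + 0.09568 + 0.04368 + 0.07020 + 0.025568 = 0.352728 m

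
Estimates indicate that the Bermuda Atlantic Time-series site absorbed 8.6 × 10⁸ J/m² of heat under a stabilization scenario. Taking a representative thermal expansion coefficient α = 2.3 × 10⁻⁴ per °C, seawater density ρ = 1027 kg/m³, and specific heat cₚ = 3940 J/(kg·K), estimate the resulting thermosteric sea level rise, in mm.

Δh = αQ/(ρcₚ) = 2.3×10⁻⁴ × 8.6×10⁸ / (1027 × 3940) ≈ 0.048883 m

Δh = 48.9 mm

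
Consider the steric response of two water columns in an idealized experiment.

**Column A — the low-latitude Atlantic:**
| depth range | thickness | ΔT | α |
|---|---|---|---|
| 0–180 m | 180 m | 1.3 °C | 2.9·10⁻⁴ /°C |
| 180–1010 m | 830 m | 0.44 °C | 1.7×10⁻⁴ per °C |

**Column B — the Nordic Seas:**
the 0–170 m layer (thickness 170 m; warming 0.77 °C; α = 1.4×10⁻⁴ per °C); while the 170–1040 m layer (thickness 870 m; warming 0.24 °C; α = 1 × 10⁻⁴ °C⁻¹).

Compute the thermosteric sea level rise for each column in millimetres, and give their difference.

A 1.3 × 2.9×10⁻⁴ × 180 = 0.06786 m
A 180–1010 m: 1.7×10⁻⁴ × 0.44 × 830 = 0.062084 m
A total: 0.129944 m
B 170 × 0.77 × 1.4×10⁻⁴ = 0.018326 m
B 1×10⁻⁴ × 870 × 0.24 = 0.02088 m
B total: 0.039206 m
Difference: 0.129944 − 0.039206 = 0.090738 m

A: 130 mm; B: 39 mm; difference 91 mm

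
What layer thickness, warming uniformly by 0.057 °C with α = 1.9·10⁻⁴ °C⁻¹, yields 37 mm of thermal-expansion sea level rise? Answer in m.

H ≈ 3400 m

H = Δh/(αΔT) = 0.037 / (1.9×10⁻⁴ × 0.057) ≈ 3416 m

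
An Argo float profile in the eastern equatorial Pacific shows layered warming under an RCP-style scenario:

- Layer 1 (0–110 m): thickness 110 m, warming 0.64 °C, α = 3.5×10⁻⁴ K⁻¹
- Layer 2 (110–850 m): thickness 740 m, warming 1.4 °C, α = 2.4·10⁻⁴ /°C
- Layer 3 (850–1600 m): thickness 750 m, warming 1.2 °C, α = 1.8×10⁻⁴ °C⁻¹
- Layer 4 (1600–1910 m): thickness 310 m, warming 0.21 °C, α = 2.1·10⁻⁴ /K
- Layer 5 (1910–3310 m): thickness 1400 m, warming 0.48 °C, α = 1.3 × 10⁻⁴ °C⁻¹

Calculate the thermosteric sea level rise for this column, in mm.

Layer 1: 110 × 3.5×10⁻⁴ × 0.64 = 0.02464 m
Layer 2: 740 × 2.4×10⁻⁴ × 1.4 = 0.24864 m
850–1600 m: 750 × 1.2 × 1.8×10⁻⁴ = 0.16200 m
310 × 2.1×10⁻⁴ × 0.21 = 0.013671 m
Layer 5: 1.3×10⁻⁴ × 1400 × 0.48 = 0.08736 m
Δh = 0.02464 + 0.24864 + 0.16200 + 0.013671 + 0.08736 = 0.536311 m ≈ 536 mm

536 mm of thermosteric rise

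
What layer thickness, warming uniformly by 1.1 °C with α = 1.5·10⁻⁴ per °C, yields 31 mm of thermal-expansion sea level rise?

190 m

H = Δh/(αΔT) = 0.031 / (1.5×10⁻⁴ × 1.1) ≈ 187.9 m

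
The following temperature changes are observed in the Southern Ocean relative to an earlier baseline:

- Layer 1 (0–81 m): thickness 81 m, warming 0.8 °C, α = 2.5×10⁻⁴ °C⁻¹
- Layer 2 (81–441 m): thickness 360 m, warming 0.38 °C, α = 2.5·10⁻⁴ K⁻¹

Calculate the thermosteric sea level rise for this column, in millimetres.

50.4 mm of thermosteric rise

2.5×10⁻⁴ × 0.8 × 81 = 0.01620 m
Layer 2: 0.38 × 360 × 2.5×10⁻⁴ = 0.03420 m
Δh = 0.01620 + 0.03420 = 0.05040 m ≈ 50.4 mm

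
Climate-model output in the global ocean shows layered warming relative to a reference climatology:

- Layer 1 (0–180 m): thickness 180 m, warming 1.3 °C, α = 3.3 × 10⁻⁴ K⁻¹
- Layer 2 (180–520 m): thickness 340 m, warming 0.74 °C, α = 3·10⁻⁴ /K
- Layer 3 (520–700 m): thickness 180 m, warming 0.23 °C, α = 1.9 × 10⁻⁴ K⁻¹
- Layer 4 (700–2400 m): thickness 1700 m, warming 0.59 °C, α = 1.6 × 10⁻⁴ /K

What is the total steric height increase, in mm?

3.3×10⁻⁴ × 1.3 × 180 = 0.07722 m
Layer 2: 3×10⁻⁴ × 0.74 × 340 = 0.07548 m
1.9×10⁻⁴ × 0.23 × 180 = 0.007866 m
0.59 × 1700 × 1.6×10⁻⁴ = 0.16048 m
Δh = 0.07722 + 0.07548 + 0.007866 + 0.16048 = 0.321046 m

Δh ≈ 320 mm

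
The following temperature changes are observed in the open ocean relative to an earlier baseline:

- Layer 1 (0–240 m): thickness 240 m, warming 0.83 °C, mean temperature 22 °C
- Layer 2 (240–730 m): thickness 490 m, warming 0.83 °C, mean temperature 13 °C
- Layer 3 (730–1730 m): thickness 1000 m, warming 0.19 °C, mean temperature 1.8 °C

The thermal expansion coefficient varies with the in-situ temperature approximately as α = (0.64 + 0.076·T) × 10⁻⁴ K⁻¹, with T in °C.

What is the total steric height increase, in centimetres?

Δh = 12.7 cm

Layer 1: α = (0.64 + 0.076×22)×10⁻⁴ = 2.312×10⁻⁴ K⁻¹
Layer 2: α = (0.64 + 0.076×13)×10⁻⁴ = 1.628×10⁻⁴ K⁻¹
Layer 3: α = (0.64 + 0.076×1.8)×10⁻⁴ = 0.7768×10⁻⁴ K⁻¹
Layer 1: 0.83 × 2.312×10⁻⁴ × 240 = 0.04605504 m
240–730 m: 1.628×10⁻⁴ × 490 × 0.83 = 0.06621076 m
0.7768×10⁻⁴ × 1000 × 0.19 = 0.0147592 m
Δh = 0.04605504 + 0.06621076 + 0.0147592 = 0.127025 m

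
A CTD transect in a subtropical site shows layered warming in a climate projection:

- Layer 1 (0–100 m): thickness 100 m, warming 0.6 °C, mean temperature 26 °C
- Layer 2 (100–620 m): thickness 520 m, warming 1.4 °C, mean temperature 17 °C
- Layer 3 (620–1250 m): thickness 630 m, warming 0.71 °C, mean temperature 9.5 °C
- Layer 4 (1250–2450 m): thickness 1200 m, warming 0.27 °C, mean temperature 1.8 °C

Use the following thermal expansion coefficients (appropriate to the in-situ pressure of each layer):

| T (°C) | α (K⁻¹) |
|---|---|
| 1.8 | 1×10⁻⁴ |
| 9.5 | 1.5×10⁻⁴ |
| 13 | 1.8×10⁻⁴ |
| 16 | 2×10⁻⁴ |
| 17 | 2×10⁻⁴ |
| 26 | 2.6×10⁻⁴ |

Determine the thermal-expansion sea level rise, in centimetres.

Layer 1 at 26 °C → α = 2.6×10⁻⁴ K⁻¹
Layer 2 at 17 °C → α = 2×10⁻⁴ K⁻¹
Layer 3 at 9.5 °C → α = 1.5×10⁻⁴ K⁻¹
Layer 4 at 1.8 °C → α = 1×10⁻⁴ K⁻¹
2.6×10⁻⁴ × 100 × 0.6 = 0.01560 m
100–620 m: 1.4 × 520 × 2×10⁻⁴ = 0.14560 m
Layer 3: 0.71 × 630 × 1.5×10⁻⁴ = 0.067095 m
1250–2450 m: 1200 × 0.27 × 1×10⁻⁴ = 0.03240 m
Δh = 0.01560 + 0.14560 + 0.067095 + 0.03240 = 0.260695 m ≈ 26.1 cm

26.1 cm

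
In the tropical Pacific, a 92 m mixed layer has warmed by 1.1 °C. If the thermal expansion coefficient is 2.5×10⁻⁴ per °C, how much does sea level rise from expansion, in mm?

Δh = αΔT·H = 2.5×10⁻⁴ × 1.1 × 92 = 0.02530 m

25 mm of thermosteric rise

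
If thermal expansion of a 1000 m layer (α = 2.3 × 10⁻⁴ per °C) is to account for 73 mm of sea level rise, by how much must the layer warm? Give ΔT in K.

ΔT ≈ 0.317 K

ΔT = Δh/(αH) = 0.073 / (2.3×10⁻⁴ × 1000) ≈ 0.3174 K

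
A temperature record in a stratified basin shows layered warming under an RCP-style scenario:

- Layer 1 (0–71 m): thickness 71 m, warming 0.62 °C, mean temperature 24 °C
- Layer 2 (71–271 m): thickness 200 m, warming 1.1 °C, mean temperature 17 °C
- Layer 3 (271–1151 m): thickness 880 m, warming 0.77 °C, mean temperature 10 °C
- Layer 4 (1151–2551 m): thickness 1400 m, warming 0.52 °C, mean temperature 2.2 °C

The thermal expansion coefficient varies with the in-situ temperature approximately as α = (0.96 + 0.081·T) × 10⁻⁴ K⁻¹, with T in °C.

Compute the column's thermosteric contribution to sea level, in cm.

Δh = 26.7 cm

Layer 1: α = (0.96 + 0.081×24)×10⁻⁴ = 2.904×10⁻⁴ K⁻¹
Layer 2: α = (0.96 + 0.081×17)×10⁻⁴ = 2.337×10⁻⁴ K⁻¹
Layer 3: α = (0.96 + 0.081×10)×10⁻⁴ = 1.77×10⁻⁴ K⁻¹
Layer 4: α = (0.96 + 0.081×2.2)×10⁻⁴ = 1.1382×10⁻⁴ K⁻¹
2.904×10⁻⁴ × 71 × 0.62 = 0.012783408 m
Layer 2: 200 × 2.337×10⁻⁴ × 1.1 = 0.051414 m
Layer 3: 880 × 1.77×10⁻⁴ × 0.77 = 0.1199352 m
0.52 × 1.1382×10⁻⁴ × 1400 = 0.08286096 m
Δh = 0.012783408 + 0.051414 + 0.1199352 + 0.08286096 = 0.266993568 m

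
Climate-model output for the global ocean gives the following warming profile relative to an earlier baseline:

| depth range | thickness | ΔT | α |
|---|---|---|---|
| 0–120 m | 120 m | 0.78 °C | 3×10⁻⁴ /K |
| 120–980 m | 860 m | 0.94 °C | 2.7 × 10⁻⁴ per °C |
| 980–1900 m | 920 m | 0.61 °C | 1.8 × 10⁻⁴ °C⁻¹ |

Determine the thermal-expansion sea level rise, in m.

Δh ≈ 0.347 m

Layer 1: 3×10⁻⁴ × 120 × 0.78 = 0.02808 m
Layer 2: 2.7×10⁻⁴ × 0.94 × 860 = 0.218268 m
1.8×10⁻⁴ × 0.61 × 920 = 0.101016 m
Δh = 0.02808 + 0.218268 + 0.101016 = 0.347364 m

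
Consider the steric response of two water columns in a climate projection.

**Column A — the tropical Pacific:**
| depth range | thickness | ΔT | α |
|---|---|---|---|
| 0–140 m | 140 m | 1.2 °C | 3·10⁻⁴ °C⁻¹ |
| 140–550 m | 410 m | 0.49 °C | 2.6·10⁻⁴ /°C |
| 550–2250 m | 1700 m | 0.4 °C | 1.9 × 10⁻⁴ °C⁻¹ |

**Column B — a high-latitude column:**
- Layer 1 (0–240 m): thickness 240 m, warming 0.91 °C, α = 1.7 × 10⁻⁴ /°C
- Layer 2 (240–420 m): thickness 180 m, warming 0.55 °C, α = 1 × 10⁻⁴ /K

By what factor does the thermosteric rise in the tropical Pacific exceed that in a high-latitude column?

A 3×10⁻⁴ × 140 × 1.2 = 0.05040 m
A 140–550 m: 0.49 × 2.6×10⁻⁴ × 410 = 0.052234 m
A 550–2250 m: 0.4 × 1.9×10⁻⁴ × 1700 = 0.12920 m
A total: 0.231834 m
B 0.91 × 240 × 1.7×10⁻⁴ = 0.037128 m
B Layer 2: 180 × 1×10⁻⁴ × 0.55 = 0.00990 m
B total: 0.047028 m
Ratio: 0.231834 / 0.047028 ≈ 4.930

≈ 4.93×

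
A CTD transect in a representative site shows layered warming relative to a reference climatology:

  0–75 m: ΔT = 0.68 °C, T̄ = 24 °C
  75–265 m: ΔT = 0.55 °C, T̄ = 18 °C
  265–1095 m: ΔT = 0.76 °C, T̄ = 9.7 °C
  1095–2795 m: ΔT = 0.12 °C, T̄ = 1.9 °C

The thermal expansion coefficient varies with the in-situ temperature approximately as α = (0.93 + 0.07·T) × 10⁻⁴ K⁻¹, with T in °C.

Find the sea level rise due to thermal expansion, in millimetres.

159 mm

Layer 1: α = (0.93 + 0.07×24)×10⁻⁴ = 2.61×10⁻⁴ K⁻¹
Layer 2: α = (0.93 + 0.07×18)×10⁻⁴ = 2.19×10⁻⁴ K⁻¹
Layer 3: α = (0.93 + 0.07×9.7)×10⁻⁴ = 1.609×10⁻⁴ K⁻¹
Layer 4: α = (0.93 + 0.07×1.9)×10⁻⁴ = 1.063×10⁻⁴ K⁻¹
0–75 m: 2.61×10⁻⁴ × 75 × 0.68 = 0.013311 m
2.19×10⁻⁴ × 190 × 0.55 = 0.0228855 m
830 × 0.76 × 1.609×10⁻⁴ = 0.10149572 m
1095–2795 m: 1700 × 1.063×10⁻⁴ × 0.12 = 0.0216852 m
Δh = 0.013311 + 0.0228855 + 0.10149572 + 0.0216852 = 0.15937742 m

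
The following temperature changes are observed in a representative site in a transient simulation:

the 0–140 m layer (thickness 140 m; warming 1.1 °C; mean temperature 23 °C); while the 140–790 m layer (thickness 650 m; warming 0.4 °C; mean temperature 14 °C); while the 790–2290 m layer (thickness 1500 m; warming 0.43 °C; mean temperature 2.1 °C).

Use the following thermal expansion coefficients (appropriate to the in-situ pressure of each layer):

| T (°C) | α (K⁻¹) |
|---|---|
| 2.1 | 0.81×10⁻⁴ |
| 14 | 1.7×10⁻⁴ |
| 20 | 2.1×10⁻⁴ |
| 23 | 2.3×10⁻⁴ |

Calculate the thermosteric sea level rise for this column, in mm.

Layer 1 at 23 °C → α = 2.3×10⁻⁴ K⁻¹
Layer 2 at 14 °C → α = 1.7×10⁻⁴ K⁻¹
Layer 3 at 2.1 °C → α = 0.81×10⁻⁴ K⁻¹
0–140 m: 140 × 2.3×10⁻⁴ × 1.1 = 0.03542 m
0.4 × 1.7×10⁻⁴ × 650 = 0.04420 m
Layer 3: 0.43 × 0.81×10⁻⁴ × 1500 = 0.052245 m
Δh = 0.03542 + 0.04420 + 0.052245 = 0.131865 m ≈ 130 mm

Δh ≈ 130 mm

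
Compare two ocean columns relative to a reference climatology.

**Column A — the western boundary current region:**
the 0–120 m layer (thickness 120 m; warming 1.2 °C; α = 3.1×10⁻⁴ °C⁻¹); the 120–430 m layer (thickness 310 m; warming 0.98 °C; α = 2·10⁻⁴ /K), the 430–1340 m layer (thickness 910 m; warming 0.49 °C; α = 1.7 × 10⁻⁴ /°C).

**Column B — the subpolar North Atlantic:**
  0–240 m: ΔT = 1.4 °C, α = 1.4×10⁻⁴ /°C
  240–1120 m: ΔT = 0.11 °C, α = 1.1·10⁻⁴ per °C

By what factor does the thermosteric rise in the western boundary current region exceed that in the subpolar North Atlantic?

3.1

A 3.1×10⁻⁴ × 120 × 1.2 = 0.04464 m
A 0.98 × 310 × 2×10⁻⁴ = 0.06076 m
A Layer 3: 910 × 0.49 × 1.7×10⁻⁴ = 0.075803 m
A total: 0.181203 m
B 0–240 m: 1.4 × 1.4×10⁻⁴ × 240 = 0.04704 m
B Layer 2: 1.1×10⁻⁴ × 880 × 0.11 = 0.010648 m
B total: 0.057688 m
Ratio: 0.181203 / 0.057688 ≈ 3.141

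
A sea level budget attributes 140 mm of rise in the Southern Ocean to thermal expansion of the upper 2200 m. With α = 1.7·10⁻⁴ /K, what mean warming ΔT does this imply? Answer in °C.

ΔT = Δh/(αH) = 0.14 / (1.7×10⁻⁴ × 2200) ≈ 0.3743 °C

about 0.374 °C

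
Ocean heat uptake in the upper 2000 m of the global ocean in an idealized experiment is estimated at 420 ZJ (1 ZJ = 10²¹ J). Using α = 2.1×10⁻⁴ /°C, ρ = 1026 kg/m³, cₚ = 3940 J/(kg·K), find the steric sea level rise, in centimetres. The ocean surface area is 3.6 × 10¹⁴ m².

Per unit area: Q = 420×10²¹ / (3.6×10¹⁴) ≈ 1.167×10⁹ J/m²
Δh = αQ/(ρcₚ) = 2.1×10⁻⁴ × 1.167×10⁹ / (1026 × 3940) ≈ 0.060624 m

about 6.06 cm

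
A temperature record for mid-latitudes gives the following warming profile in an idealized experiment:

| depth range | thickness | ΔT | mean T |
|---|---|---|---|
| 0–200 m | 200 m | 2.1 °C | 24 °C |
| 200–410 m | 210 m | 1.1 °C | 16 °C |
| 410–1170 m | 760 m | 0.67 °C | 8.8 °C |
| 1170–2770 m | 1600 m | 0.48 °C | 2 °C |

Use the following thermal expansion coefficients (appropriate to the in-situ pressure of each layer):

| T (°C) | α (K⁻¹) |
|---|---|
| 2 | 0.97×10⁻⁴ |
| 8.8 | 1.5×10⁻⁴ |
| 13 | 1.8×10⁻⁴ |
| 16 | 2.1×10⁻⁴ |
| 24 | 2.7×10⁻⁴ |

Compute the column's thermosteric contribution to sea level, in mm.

Layer 1 at 24 °C → α = 2.7×10⁻⁴ K⁻¹
Layer 2 at 16 °C → α = 2.1×10⁻⁴ K⁻¹
Layer 3 at 8.8 °C → α = 1.5×10⁻⁴ K⁻¹
Layer 4 at 2 °C → α = 0.97×10⁻⁴ K⁻¹
Layer 1: 2.7×10⁻⁴ × 2.1 × 200 = 0.11340 m
1.1 × 210 × 2.1×10⁻⁴ = 0.04851 m
410–1170 m: 0.67 × 760 × 1.5×10⁻⁴ = 0.07638 m
1600 × 0.48 × 0.97×10⁻⁴ = 0.074496 m
Δh = 0.11340 + 0.04851 + 0.07638 + 0.074496 = 0.312786 m ≈ 313 mm

Δh = 313 mm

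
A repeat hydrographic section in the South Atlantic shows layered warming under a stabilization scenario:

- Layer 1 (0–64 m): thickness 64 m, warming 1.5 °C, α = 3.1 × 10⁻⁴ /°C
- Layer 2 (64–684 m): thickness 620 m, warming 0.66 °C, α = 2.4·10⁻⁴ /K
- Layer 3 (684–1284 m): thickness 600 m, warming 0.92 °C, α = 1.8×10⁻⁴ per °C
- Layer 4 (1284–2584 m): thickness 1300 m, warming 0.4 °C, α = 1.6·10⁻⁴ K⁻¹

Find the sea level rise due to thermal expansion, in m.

3.1×10⁻⁴ × 64 × 1.5 = 0.02976 m
0.66 × 2.4×10⁻⁴ × 620 = 0.098208 m
Layer 3: 1.8×10⁻⁴ × 0.92 × 600 = 0.09936 m
Layer 4: 0.4 × 1.6×10⁻⁴ × 1300 = 0.08320 m
Δh = 0.02976 + 0.098208 + 0.09936 + 0.08320 = 0.310528 m

about 0.31 m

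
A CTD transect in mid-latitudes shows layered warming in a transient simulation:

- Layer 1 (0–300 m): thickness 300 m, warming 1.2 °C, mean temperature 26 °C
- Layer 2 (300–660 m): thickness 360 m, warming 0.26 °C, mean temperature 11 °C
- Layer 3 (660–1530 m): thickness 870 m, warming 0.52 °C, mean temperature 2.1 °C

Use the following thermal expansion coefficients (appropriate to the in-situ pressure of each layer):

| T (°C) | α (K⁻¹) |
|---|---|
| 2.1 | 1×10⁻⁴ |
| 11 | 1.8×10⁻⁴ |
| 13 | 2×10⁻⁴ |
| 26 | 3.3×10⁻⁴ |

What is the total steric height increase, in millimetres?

Layer 1 at 26 °C → α = 3.3×10⁻⁴ K⁻¹
Layer 2 at 11 °C → α = 1.8×10⁻⁴ K⁻¹
Layer 3 at 2.1 °C → α = 1×10⁻⁴ K⁻¹
0–300 m: 3.3×10⁻⁴ × 1.2 × 300 = 0.11880 m
300–660 m: 1.8×10⁻⁴ × 0.26 × 360 = 0.016848 m
660–1530 m: 0.52 × 870 × 1×10⁻⁴ = 0.04524 m
Δh = 0.11880 + 0.016848 + 0.04524 = 0.180888 m ≈ 181 mm

181 mm of thermosteric rise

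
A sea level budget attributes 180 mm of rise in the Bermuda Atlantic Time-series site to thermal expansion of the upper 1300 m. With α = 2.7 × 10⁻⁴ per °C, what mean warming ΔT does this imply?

ΔT = Δh/(αH) = 0.18 / (2.7×10⁻⁴ × 1300) ≈ 0.5128 K

about 0.513 K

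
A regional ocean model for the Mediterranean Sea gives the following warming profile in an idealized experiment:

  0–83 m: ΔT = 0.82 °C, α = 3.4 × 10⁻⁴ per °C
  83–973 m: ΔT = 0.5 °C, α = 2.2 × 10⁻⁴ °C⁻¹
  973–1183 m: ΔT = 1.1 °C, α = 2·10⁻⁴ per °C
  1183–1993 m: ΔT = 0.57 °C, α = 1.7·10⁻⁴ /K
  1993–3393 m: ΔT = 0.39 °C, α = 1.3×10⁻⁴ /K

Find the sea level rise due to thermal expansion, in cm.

31.7 cm of thermosteric rise

Layer 1: 3.4×10⁻⁴ × 83 × 0.82 = 0.0231404 m
Layer 2: 2.2×10⁻⁴ × 0.5 × 890 = 0.09790 m
Layer 3: 210 × 1.1 × 2×10⁻⁴ = 0.04620 m
Layer 4: 0.57 × 810 × 1.7×10⁻⁴ = 0.078489 m
1400 × 1.3×10⁻⁴ × 0.39 = 0.07098 m
Δh = 0.0231404 + 0.09790 + 0.04620 + 0.078489 + 0.07098 = 0.3167094 m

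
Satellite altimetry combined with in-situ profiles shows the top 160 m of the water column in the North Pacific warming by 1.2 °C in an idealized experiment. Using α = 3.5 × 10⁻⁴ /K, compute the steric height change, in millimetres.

67.2 mm

Δh = αΔT·H = 3.5×10⁻⁴ × 1.2 × 160 = 0.06720 m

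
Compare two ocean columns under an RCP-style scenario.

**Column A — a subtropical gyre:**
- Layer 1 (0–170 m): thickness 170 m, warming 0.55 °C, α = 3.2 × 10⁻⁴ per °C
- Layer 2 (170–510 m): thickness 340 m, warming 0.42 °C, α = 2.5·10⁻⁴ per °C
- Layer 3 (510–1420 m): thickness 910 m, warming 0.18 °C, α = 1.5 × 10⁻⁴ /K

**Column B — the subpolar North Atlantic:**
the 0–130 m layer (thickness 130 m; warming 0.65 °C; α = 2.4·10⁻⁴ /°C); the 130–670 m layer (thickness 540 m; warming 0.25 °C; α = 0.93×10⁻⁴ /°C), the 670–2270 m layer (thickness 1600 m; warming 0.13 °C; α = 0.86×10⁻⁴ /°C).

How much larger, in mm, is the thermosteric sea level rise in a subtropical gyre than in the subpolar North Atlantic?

Δh_A − Δh_B ≈ 39 mm

A 170 × 3.2×10⁻⁴ × 0.55 = 0.02992 m
A 170–510 m: 340 × 2.5×10⁻⁴ × 0.42 = 0.03570 m
A 910 × 0.18 × 1.5×10⁻⁴ = 0.02457 m
A total: 0.09019 m
B 0–130 m: 2.4×10⁻⁴ × 0.65 × 130 = 0.02028 m
B 130–670 m: 0.25 × 0.93×10⁻⁴ × 540 = 0.012555 m
B 670–2270 m: 0.86×10⁻⁴ × 1600 × 0.13 = 0.017888 m
B total: 0.050723 m
Difference: 0.09019 − 0.050723 = 0.039467 m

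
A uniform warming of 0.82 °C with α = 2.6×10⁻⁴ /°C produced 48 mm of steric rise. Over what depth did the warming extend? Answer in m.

H = Δh/(αΔT) = 0.048 / (2.6×10⁻⁴ × 0.82) ≈ 225.1 m

about 225 m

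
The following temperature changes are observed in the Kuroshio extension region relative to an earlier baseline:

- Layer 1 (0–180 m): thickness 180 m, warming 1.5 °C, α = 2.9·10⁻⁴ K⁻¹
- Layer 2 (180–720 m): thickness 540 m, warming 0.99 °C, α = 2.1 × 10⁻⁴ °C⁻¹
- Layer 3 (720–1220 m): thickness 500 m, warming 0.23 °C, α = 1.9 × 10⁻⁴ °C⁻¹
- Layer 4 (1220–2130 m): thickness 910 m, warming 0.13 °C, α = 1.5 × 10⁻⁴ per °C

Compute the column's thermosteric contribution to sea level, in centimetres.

1.5 × 180 × 2.9×10⁻⁴ = 0.07830 m
180–720 m: 2.1×10⁻⁴ × 540 × 0.99 = 0.112266 m
Layer 3: 0.23 × 1.9×10⁻⁴ × 500 = 0.02185 m
0.13 × 910 × 1.5×10⁻⁴ = 0.017745 m
Δh = 0.07830 + 0.112266 + 0.02185 + 0.017745 = 0.230161 m

Δh = 23.0 cm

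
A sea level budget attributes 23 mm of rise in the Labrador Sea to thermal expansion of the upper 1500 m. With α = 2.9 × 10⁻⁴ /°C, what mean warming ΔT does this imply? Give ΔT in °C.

ΔT = Δh/(αH) = 0.023 / (2.9×10⁻⁴ × 1500) ≈ 0.05287 °C

0.0529 °C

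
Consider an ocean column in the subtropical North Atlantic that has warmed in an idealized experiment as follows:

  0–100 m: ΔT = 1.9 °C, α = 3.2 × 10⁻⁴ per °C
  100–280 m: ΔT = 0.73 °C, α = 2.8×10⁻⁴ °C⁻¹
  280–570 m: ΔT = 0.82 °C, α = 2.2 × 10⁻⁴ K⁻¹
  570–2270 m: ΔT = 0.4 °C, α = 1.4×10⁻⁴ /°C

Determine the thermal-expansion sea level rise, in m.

Layer 1: 1.9 × 100 × 3.2×10⁻⁴ = 0.06080 m
2.8×10⁻⁴ × 0.73 × 180 = 0.036792 m
0.82 × 2.2×10⁻⁴ × 290 = 0.052316 m
0.4 × 1700 × 1.4×10⁻⁴ = 0.09520 m
Δh = 0.06080 + 0.036792 + 0.052316 + 0.09520 = 0.245108 m

0.245 m of thermosteric rise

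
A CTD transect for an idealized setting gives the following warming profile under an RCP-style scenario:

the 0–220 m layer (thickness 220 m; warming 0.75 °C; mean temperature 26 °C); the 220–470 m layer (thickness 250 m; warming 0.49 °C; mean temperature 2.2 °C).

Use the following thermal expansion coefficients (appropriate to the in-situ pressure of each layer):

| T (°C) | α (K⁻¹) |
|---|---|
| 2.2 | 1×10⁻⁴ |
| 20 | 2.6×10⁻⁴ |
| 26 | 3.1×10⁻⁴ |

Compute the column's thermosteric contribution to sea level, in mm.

Δh ≈ 63.4 mm

Layer 1 at 26 °C → α = 3.1×10⁻⁴ K⁻¹
Layer 2 at 2.2 °C → α = 1×10⁻⁴ K⁻¹
0–220 m: 3.1×10⁻⁴ × 0.75 × 220 = 0.05115 m
Layer 2: 0.49 × 250 × 1×10⁻⁴ = 0.01225 m
Δh = 0.05115 + 0.01225 = 0.06340 m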